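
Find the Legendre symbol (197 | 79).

-1

Euler's criterion: (197/79) ≡ 39^39 (mod 79).
39^2 ≡ 20 (mod 79)
39^4 ≡ 5 (mod 79)
39^8 ≡ 25 (mod 79)
39^16 ≡ 72 (mod 79)
39^32 ≡ 49 (mod 79)
39^39 = 39^(32+4+2+1) ≡ 78 (mod 79).
Result is 78 ≡ −1, so (197/79) = −1.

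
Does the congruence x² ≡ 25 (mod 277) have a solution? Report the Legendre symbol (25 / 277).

1

Reciprocity: 25 ≡ 1 and 277 ≡ 1 (mod 4), so (25/277) = +(277/25).
Reduce top mod 25: now compute (2/25).
Pull out 2: since 25 ≡ 1 (mod 8), (2/25) = +1.
Reached (1/25) = 1. Collecting the sign flips along the way, the symbol is +1.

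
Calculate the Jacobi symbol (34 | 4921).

Pull out 2: since 4921 ≡ 1 (mod 8), (2/4921) = +1.
Reciprocity: 17 ≡ 1 and 4921 ≡ 1 (mod 4), so (17/4921) = +(4921/17).
Reduce top mod 17: now compute (8/17).
Pull out 2^3: since 17 ≡ 1 (mod 8), (2/17) = +1, so (2/17)^3 = +1.
Reached (1/17) = 1. Collecting the sign flips along the way, the symbol is +1.

1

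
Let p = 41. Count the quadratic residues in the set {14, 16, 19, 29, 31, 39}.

(14/41) = -1 → non-residue.
(16/41) = +1 → QR.
(19/41) = -1 → non-residue.
(29/41) = -1 → non-residue.
(31/41) = +1 → QR.
(39/41) = +1 → QR.
Total quadratic residues among the 6: 3.

3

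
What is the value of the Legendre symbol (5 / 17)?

Reciprocity: 5 ≡ 1 and 17 ≡ 1 (mod 4), so (5/17) = +(17/5).
Reduce top mod 5: now compute (2/5).
Pull out 2: since 5 ≡ 5 (mod 8), (2/5) = -1.
Reached (1/5) = 1. Collecting the sign flips along the way, the symbol is -1.

-1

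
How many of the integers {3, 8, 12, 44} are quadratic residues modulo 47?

3

(3/47) = +1 → QR.
(8/47) = +1 → QR.
(12/47) = +1 → QR.
(44/47) = -1 → non-residue.
Total quadratic residues among the 4: 3.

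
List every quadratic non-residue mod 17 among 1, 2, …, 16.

Square k = 1,…,8 (k and 17−k give the same square):
1²=1, 2²=4, 3²=9, 4²=16, 5²≡8, 6²≡2, 7²≡15, 8²≡13 (mod 17).
The residues are {1, 2, 4, 8, 9, 13, 15, 16}; the non-residues are the remaining 8 nonzero classes.

3,5,6,7,10,11,12,14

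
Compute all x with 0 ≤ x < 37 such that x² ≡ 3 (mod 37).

37 ≡ 1 (mod 4), so we find a root by search.
Trying successive values, 15² = 225 ≡ 3 (mod 37). The other root is 37 − 15 = 22.

15, 22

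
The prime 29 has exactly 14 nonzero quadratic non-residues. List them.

2, 3, 8, 10, 11, 12, 14, 15, 17, 18, 19, 21, 26, 27

Square k = 1,…,14 (k and 29−k give the same square):
1²=1, 2²=4, 3²=9, 4²=16, 5²=25, 6²≡7, 7²≡20, 8²≡6, 9²≡23, 10²≡13, 11²≡5, 12²≡28, 13²≡24, 14²≡22 (mod 29).
The residues are {1, 4, 5, 6, 7, 9, 13, 16, 20, 22, 23, 24, 25, 28}; the non-residues are the remaining 14 nonzero classes.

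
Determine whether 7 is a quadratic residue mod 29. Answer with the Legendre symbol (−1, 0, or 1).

1

Reciprocity: 7 ≡ 3 and 29 ≡ 1 (mod 4), so (7/29) = +(29/7).
Reduce top mod 7: now compute (1/7).
Reached (1/7) = 1. Collecting the sign flips along the way, the symbol is +1.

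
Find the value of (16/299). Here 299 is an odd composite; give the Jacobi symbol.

1

Pull out 2^4: since 299 ≡ 3 (mod 8), (2/299) = -1, so (2/299)^4 = +1.
Reached (1/299) = 1. Collecting the sign flips along the way, the symbol is +1.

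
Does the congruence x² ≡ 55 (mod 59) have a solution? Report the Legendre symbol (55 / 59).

-1

Euler's criterion: (55/59) ≡ 55^29 (mod 59).
55^2 ≡ 16 (mod 59)
55^4 ≡ 20 (mod 59)
55^8 ≡ 46 (mod 59)
55^16 ≡ 51 (mod 59)
55^29 = 55^(16+8+4+1) ≡ 58 (mod 59).
Result is 58 ≡ −1, so (55/59) = −1.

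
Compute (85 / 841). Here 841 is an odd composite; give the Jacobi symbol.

1

Reciprocity: 85 ≡ 1 and 841 ≡ 1 (mod 4), so (85/841) = +(841/85).
Reduce top mod 85: now compute (76/85).
Pull out 2^2: since 85 ≡ 5 (mod 8), (2/85) = -1, so (2/85)^2 = +1.
Reciprocity: 19 ≡ 3 and 85 ≡ 1 (mod 4), so (19/85) = +(85/19).
Reduce top mod 19: now compute (9/19).
Reciprocity: 9 ≡ 1 and 19 ≡ 3 (mod 4), so (9/19) = +(19/9).
Reduce top mod 9: now compute (1/9).
Reached (1/9) = 1. Collecting the sign flips along the way, the symbol is +1.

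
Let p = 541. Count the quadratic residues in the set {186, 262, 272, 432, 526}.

(186/541) = -1 → non-residue.
(262/541) = +1 → QR.
(272/541) = -1 → non-residue.
(432/541) = +1 → QR.
(526/541) = +1 → QR.
Total quadratic residues among the 5: 3.

3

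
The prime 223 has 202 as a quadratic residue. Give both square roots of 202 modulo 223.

47, 176

Since 223 ≡ 3 (mod 4), a square root of 202 is 202^((223+1)/4) = 202^56 mod 223.
Repeated squaring: 202^2≡218, 202^4≡25, 202^8≡179, 202^16≡152, 202^32≡135 (mod 223).
202^56 = 202^(32+16+8) ≡ 47 (mod 223).
Check: 47² = 2209 ≡ 202 (mod 223). The two roots are 47 and 176.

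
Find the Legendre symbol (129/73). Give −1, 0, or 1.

-1

First reduce: 129 ≡ 56 (mod 73).
Pull out 2^3: since 73 ≡ 1 (mod 8), (2/73) = +1, so (2/73)^3 = +1.
Reciprocity: 7 ≡ 3 and 73 ≡ 1 (mod 4), so (7/73) = +(73/7).
Reduce top mod 7: now compute (3/7).
Reciprocity: 3 ≡ 3 and 7 ≡ 3 (mod 4), so (3/7) = −(7/3).
Reduce top mod 3: now compute (1/3).
Reached (1/3) = 1. Collecting the sign flips along the way, the symbol is -1.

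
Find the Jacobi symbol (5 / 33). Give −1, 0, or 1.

Reciprocity: 5 ≡ 1 and 33 ≡ 1 (mod 4), so (5/33) = +(33/5).
Reduce top mod 5: now compute (3/5).
Reciprocity: 3 ≡ 3 and 5 ≡ 1 (mod 4), so (3/5) = +(5/3).
Reduce top mod 3: now compute (2/3).
Pull out 2: since 3 ≡ 3 (mod 8), (2/3) = -1.
Reached (1/3) = 1. Collecting the sign flips along the way, the symbol is -1.

-1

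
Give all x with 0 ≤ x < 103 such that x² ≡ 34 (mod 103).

Since 103 ≡ 3 (mod 4), a square root of 34 is 34^((103+1)/4) = 34^26 mod 103.
Repeated squaring: 34^2≡23, 34^4≡14, 34^8≡93, 34^16≡100 (mod 103).
34^26 = 34^(16+8+2) ≡ 72 (mod 103).
Check: 72² = 5184 ≡ 34 (mod 103). The two roots are 31 and 72.

31, 72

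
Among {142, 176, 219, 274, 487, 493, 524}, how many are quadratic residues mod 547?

(142/547) = +1 → QR.
(176/547) = +1 → QR.
(219/547) = -1 → non-residue.
(274/547) = -1 → non-residue.
(487/547) = -1 → non-residue.
(493/547) = -1 → non-residue.
(524/547) = +1 → QR.
Total quadratic residues among the 7: 3.

3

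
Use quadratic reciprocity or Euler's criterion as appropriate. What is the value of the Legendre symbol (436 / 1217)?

Pull out 2^2: since 1217 ≡ 1 (mod 8), (2/1217) = +1, so (2/1217)^2 = +1.
Reciprocity: 109 ≡ 1 and 1217 ≡ 1 (mod 4), so (109/1217) = +(1217/109).
Reduce top mod 109: now compute (18/109).
Pull out 2: since 109 ≡ 5 (mod 8), (2/109) = -1.
Reciprocity: 9 ≡ 1 and 109 ≡ 1 (mod 4), so (9/109) = +(109/9).
Reduce top mod 9: now compute (1/9).
Reached (1/9) = 1. Collecting the sign flips along the way, the symbol is -1.

-1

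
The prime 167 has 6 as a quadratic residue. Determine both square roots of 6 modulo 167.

Since 167 ≡ 3 (mod 4), a square root of 6 is 6^((167+1)/4) = 6^42 mod 167.
Repeated squaring: 6^2≡36, 6^4≡127, 6^8≡97, 6^16≡57, 6^32≡76 (mod 167).
6^42 = 6^(32+8+2) ≡ 29 (mod 167).
Check: 29² = 841 ≡ 6 (mod 167). The two roots are 29 and 138.

29, 138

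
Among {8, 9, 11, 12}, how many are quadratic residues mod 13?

2

(8/13) = -1 → non-residue.
(9/13) = +1 → QR.
(11/13) = -1 → non-residue.
(12/13) = +1 → QR.
Total quadratic residues among the 4: 2.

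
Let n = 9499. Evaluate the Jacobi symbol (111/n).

Reciprocity: 111 ≡ 3 and 9499 ≡ 3 (mod 4), so (111/9499) = −(9499/111).
Reduce top mod 111: now compute (64/111).
Pull out 2^6: since 111 ≡ 7 (mod 8), (2/111) = +1, so (2/111)^6 = +1.
Reached (1/111) = 1. Collecting the sign flips along the way, the symbol is -1.

-1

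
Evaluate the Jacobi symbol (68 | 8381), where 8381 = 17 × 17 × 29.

0

Pull out 2^2: since 8381 ≡ 5 (mod 8), (2/8381) = -1, so (2/8381)^2 = +1.
Reciprocity: 17 ≡ 1 and 8381 ≡ 1 (mod 4), so (17/8381) = +(8381/17).
Reduce top mod 17: now compute (0/17).
Top reduces to 0: gcd > 1, so the symbol is 0.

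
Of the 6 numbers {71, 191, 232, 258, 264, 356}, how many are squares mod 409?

3

(71/409) = +1 → QR.
(191/409) = +1 → QR.
(232/409) = -1 → non-residue.
(258/409) = -1 → non-residue.
(264/409) = -1 → non-residue.
(356/409) = +1 → QR.
Total quadratic residues among the 6: 3.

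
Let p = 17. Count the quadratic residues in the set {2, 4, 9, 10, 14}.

(2/17) = +1 → QR.
(4/17) = +1 → QR.
(9/17) = +1 → QR.
(10/17) = -1 → non-residue.
(14/17) = -1 → non-residue.
Total quadratic residues among the 5: 3.

3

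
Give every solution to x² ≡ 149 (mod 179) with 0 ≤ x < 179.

68, 111

Since 179 ≡ 3 (mod 4), a square root of 149 is 149^((179+1)/4) = 149^45 mod 179.
Repeated squaring: 149^2≡5, 149^4≡25, 149^8≡88, 149^16≡47, 149^32≡61 (mod 179).
149^45 = 149^(32+8+4+1) ≡ 68 (mod 179).
Check: 68² = 4624 ≡ 149 (mod 179). The two roots are 68 and 111.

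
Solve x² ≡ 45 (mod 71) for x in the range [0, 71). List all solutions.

Since 71 ≡ 3 (mod 4), a square root of 45 is 45^((71+1)/4) = 45^18 mod 71.
Repeated squaring: 45^2≡37, 45^4≡20, 45^8≡45, 45^16≡37 (mod 71).
45^18 = 45^(16+2) ≡ 20 (mod 71).
Check: 20² = 400 ≡ 45 (mod 71). The two roots are 20 and 51.

20, 51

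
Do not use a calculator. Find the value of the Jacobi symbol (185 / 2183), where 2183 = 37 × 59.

0

Reciprocity: 185 ≡ 1 and 2183 ≡ 3 (mod 4), so (185/2183) = +(2183/185).
Reduce top mod 185: now compute (148/185).
Pull out 2^2: since 185 ≡ 1 (mod 8), (2/185) = +1, so (2/185)^2 = +1.
Reciprocity: 37 ≡ 1 and 185 ≡ 1 (mod 4), so (37/185) = +(185/37).
Reduce top mod 37: now compute (0/37).
Top reduces to 0: gcd > 1, so the symbol is 0.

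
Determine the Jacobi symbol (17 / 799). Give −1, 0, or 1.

0

Reciprocity: 17 ≡ 1 and 799 ≡ 3 (mod 4), so (17/799) = +(799/17).
Reduce top mod 17: now compute (0/17).
Top reduces to 0: gcd > 1, so the symbol is 0.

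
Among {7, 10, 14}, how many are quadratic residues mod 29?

1

(7/29) = +1 → QR.
(10/29) = -1 → non-residue.
(14/29) = -1 → non-residue.
Total quadratic residues among the 3: 1.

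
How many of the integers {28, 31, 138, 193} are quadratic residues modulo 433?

0

(28/433) = -1 → non-residue.
(31/433) = -1 → non-residue.
(138/433) = -1 → non-residue.
(193/433) = -1 → non-residue.
Total quadratic residues among the 4: 0.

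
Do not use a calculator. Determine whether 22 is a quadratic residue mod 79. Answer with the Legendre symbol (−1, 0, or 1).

1

Pull out 2: since 79 ≡ 7 (mod 8), (2/79) = +1.
Reciprocity: 11 ≡ 3 and 79 ≡ 3 (mod 4), so (11/79) = −(79/11).
Reduce top mod 11: now compute (2/11).
Pull out 2: since 11 ≡ 3 (mod 8), (2/11) = -1.
Reached (1/11) = 1. Collecting the sign flips along the way, the symbol is +1.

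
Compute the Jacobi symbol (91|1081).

1

Reciprocity: 91 ≡ 3 and 1081 ≡ 1 (mod 4), so (91/1081) = +(1081/91).
Reduce top mod 91: now compute (80/91).
Pull out 2^4: since 91 ≡ 3 (mod 8), (2/91) = -1, so (2/91)^4 = +1.
Reciprocity: 5 ≡ 1 and 91 ≡ 3 (mod 4), so (5/91) = +(91/5).
Reduce top mod 5: now compute (1/5).
Reached (1/5) = 1. Collecting the sign flips along the way, the symbol is +1.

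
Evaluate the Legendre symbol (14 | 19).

-1

Pull out 2: since 19 ≡ 3 (mod 8), (2/19) = -1.
Reciprocity: 7 ≡ 3 and 19 ≡ 3 (mod 4), so (7/19) = −(19/7).
Reduce top mod 7: now compute (5/7).
Reciprocity: 5 ≡ 1 and 7 ≡ 3 (mod 4), so (5/7) = +(7/5).
Reduce top mod 5: now compute (2/5).
Pull out 2: since 5 ≡ 5 (mod 8), (2/5) = -1.
Reached (1/5) = 1. Collecting the sign flips along the way, the symbol is -1.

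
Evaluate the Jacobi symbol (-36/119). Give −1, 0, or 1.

-1

First reduce: -36 ≡ 83 (mod 119).
Reciprocity: 83 ≡ 3 and 119 ≡ 3 (mod 4), so (83/119) = −(119/83).
Reduce top mod 83: now compute (36/83).
Pull out 2^2: since 83 ≡ 3 (mod 8), (2/83) = -1, so (2/83)^2 = +1.
Reciprocity: 9 ≡ 1 and 83 ≡ 3 (mod 4), so (9/83) = +(83/9).
Reduce top mod 9: now compute (2/9).
Pull out 2: since 9 ≡ 1 (mod 8), (2/9) = +1.
Reached (1/9) = 1. Collecting the sign flips along the way, the symbol is -1.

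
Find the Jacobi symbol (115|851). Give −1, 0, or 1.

Reciprocity: 115 ≡ 3 and 851 ≡ 3 (mod 4), so (115/851) = −(851/115).
Reduce top mod 115: now compute (46/115).
Pull out 2: since 115 ≡ 3 (mod 8), (2/115) = -1.
Reciprocity: 23 ≡ 3 and 115 ≡ 3 (mod 4), so (23/115) = −(115/23).
Reduce top mod 23: now compute (0/23).
Top reduces to 0: gcd > 1, so the symbol is 0.

0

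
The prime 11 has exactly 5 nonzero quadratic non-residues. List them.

2,6,7,8,10

Square k = 1,…,5 (k and 11−k give the same square):
1²=1, 2²=4, 3²=9, 4²≡5, 5²≡3 (mod 11).
The residues are {1, 3, 4, 5, 9}; the non-residues are the remaining 5 nonzero classes.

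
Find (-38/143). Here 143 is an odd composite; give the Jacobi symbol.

-1

First reduce: -38 ≡ 105 (mod 143).
Reciprocity: 105 ≡ 1 and 143 ≡ 3 (mod 4), so (105/143) = +(143/105).
Reduce top mod 105: now compute (38/105).
Pull out 2: since 105 ≡ 1 (mod 8), (2/105) = +1.
Reciprocity: 19 ≡ 3 and 105 ≡ 1 (mod 4), so (19/105) = +(105/19).
Reduce top mod 19: now compute (10/19).
Pull out 2: since 19 ≡ 3 (mod 8), (2/19) = -1.
Reciprocity: 5 ≡ 1 and 19 ≡ 3 (mod 4), so (5/19) = +(19/5).
Reduce top mod 5: now compute (4/5).
Pull out 2^2: since 5 ≡ 5 (mod 8), (2/5) = -1, so (2/5)^2 = +1.
Reached (1/5) = 1. Collecting the sign flips along the way, the symbol is -1.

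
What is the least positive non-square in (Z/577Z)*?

(2/577) = +1, so 2 is a residue.
(3/577) = +1, so 3 is a residue.
(4/577) = +1, so 4 is a residue.
(5/577) = −1, so 5 is the smallest positive non-residue mod 577.

5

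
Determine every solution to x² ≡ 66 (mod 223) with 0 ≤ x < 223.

Since 223 ≡ 3 (mod 4), a square root of 66 is 66^((223+1)/4) = 66^56 mod 223.
Repeated squaring: 66^2≡119, 66^4≡112, 66^8≡56, 66^16≡14, 66^32≡196 (mod 223).
66^56 = 66^(32+16+8) ≡ 17 (mod 223).
Check: 17² = 289 ≡ 66 (mod 223). The two roots are 17 and 206.

17, 206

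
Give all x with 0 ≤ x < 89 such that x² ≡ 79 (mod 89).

89 ≡ 1 (mod 4), so we find a root by search.
Trying successive values, 41² = 1681 ≡ 79 (mod 89). The other root is 89 − 41 = 48.

41, 48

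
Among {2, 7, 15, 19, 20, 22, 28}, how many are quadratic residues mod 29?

4

(2/29) = -1 → non-residue.
(7/29) = +1 → QR.
(15/29) = -1 → non-residue.
(19/29) = -1 → non-residue.
(20/29) = +1 → QR.
(22/29) = +1 → QR.
(28/29) = +1 → QR.
Total quadratic residues among the 7: 4.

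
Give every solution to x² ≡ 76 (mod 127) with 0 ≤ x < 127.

Since 127 ≡ 3 (mod 4), a square root of 76 is 76^((127+1)/4) = 76^32 mod 127.
Repeated squaring: 76^2≡61, 76^4≡38, 76^8≡47, 76^16≡50, 76^32≡87 (mod 127).
76^32 = 76^(32) ≡ 87 (mod 127).
Check: 87² = 7569 ≡ 76 (mod 127). The two roots are 40 and 87.

40, 87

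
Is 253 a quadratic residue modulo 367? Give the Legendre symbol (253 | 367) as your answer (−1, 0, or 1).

Reciprocity: 253 ≡ 1 and 367 ≡ 3 (mod 4), so (253/367) = +(367/253).
Reduce top mod 253: now compute (114/253).
Pull out 2: since 253 ≡ 5 (mod 8), (2/253) = -1.
Reciprocity: 57 ≡ 1 and 253 ≡ 1 (mod 4), so (57/253) = +(253/57).
Reduce top mod 57: now compute (25/57).
Reciprocity: 25 ≡ 1 and 57 ≡ 1 (mod 4), so (25/57) = +(57/25).
Reduce top mod 25: now compute (7/25).
Reciprocity: 7 ≡ 3 and 25 ≡ 1 (mod 4), so (7/25) = +(25/7).
Reduce top mod 7: now compute (4/7).
Pull out 2^2: since 7 ≡ 7 (mod 8), (2/7) = +1, so (2/7)^2 = +1.
Reached (1/7) = 1. Collecting the sign flips along the way, the symbol is -1.

-1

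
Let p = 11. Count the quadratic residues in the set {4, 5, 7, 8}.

(4/11) = +1 → QR.
(5/11) = +1 → QR.
(7/11) = -1 → non-residue.
(8/11) = -1 → non-residue.
Total quadratic residues among the 4: 2.

2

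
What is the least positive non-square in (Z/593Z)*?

(2/593) = +1, so 2 is a residue.
(3/593) = −1, so 3 is the smallest positive non-residue mod 593.

3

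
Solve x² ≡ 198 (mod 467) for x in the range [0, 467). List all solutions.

195, 272

Since 467 ≡ 3 (mod 4), a square root of 198 is 198^((467+1)/4) = 198^117 mod 467.
Repeated squaring: 198^2≡443, 198^4≡109, 198^8≡206, 198^16≡406, 198^32≡452, 198^64≡225 (mod 467).
198^117 = 198^(64+32+16+4+1) ≡ 272 (mod 467).
Check: 272² = 73984 ≡ 198 (mod 467). The two roots are 195 and 272.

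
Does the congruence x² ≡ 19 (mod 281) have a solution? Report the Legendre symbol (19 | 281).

-1

Reciprocity: 19 ≡ 3 and 281 ≡ 1 (mod 4), so (19/281) = +(281/19).
Reduce top mod 19: now compute (15/19).
Reciprocity: 15 ≡ 3 and 19 ≡ 3 (mod 4), so (15/19) = −(19/15).
Reduce top mod 15: now compute (4/15).
Pull out 2^2: since 15 ≡ 7 (mod 8), (2/15) = +1, so (2/15)^2 = +1.
Reached (1/15) = 1. Collecting the sign flips along the way, the symbol is -1.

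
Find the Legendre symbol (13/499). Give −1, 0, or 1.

Euler's criterion: (13/499) ≡ 13^249 (mod 499).
13^2 ≡ 169 (mod 499)
13^4 ≡ 118 (mod 499)
13^8 ≡ 451 (mod 499)
13^16 ≡ 308 (mod 499)
13^32 ≡ 54 (mod 499)
13^64 ≡ 421 (mod 499)
13^128 ≡ 96 (mod 499)
13^249 = 13^(128+64+32+16+8+1) ≡ 498 (mod 499).
Result is 498 ≡ −1, so (13/499) = −1.

-1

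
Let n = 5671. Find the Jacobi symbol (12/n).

Pull out 2^2: since 5671 ≡ 7 (mod 8), (2/5671) = +1, so (2/5671)^2 = +1.
Reciprocity: 3 ≡ 3 and 5671 ≡ 3 (mod 4), so (3/5671) = −(5671/3).
Reduce top mod 3: now compute (1/3).
Reached (1/3) = 1. Collecting the sign flips along the way, the symbol is -1.

-1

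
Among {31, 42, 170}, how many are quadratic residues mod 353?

(31/353) = -1 → non-residue.
(42/353) = +1 → QR.
(170/353) = -1 → non-residue.
Total quadratic residues among the 3: 1.

1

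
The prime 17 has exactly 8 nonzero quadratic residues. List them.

1,2,4,8,9,13,15,16

Square k = 1,…,8 (k and 17−k give the same square):
1²=1, 2²=4, 3²=9, 4²=16, 5²≡8, 6²≡2, 7²≡15, 8²≡13 (mod 17).
So the quadratic residues mod 17 are {1, 2, 4, 8, 9, 13, 15, 16}.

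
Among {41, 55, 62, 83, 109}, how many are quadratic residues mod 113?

4

(41/113) = +1 → QR.
(55/113) = -1 → non-residue.
(62/113) = +1 → QR.
(83/113) = +1 → QR.
(109/113) = +1 → QR.
Total quadratic residues among the 5: 4.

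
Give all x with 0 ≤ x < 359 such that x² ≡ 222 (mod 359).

168, 191

Since 359 ≡ 3 (mod 4), a square root of 222 is 222^((359+1)/4) = 222^90 mod 359.
Repeated squaring: 222^2≡101, 222^4≡149, 222^8≡302, 222^16≡18, 222^32≡324, 222^64≡148 (mod 359).
222^90 = 222^(64+16+8+2) ≡ 191 (mod 359).
Check: 191² = 36481 ≡ 222 (mod 359). The two roots are 168 and 191.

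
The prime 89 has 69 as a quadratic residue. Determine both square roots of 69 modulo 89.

89 ≡ 1 (mod 4), so we find a root by search.
Trying successive values, 43² = 1849 ≡ 69 (mod 89). The other root is 89 − 43 = 46.

43, 46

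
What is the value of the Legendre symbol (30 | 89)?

-1

Euler's criterion: (30/89) ≡ 30^44 (mod 89).
30^2 ≡ 10 (mod 89)
30^4 ≡ 11 (mod 89)
30^8 ≡ 32 (mod 89)
30^16 ≡ 45 (mod 89)
30^32 ≡ 67 (mod 89)
30^44 = 30^(32+8+4) ≡ 88 (mod 89).
Result is 88 ≡ −1, so (30/89) = −1.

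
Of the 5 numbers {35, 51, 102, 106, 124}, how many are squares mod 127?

2

(35/127) = +1 → QR.
(51/127) = -1 → non-residue.
(102/127) = -1 → non-residue.
(106/127) = -1 → non-residue.
(124/127) = +1 → QR.
Total quadratic residues among the 5: 2.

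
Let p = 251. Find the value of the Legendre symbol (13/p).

Reciprocity: 13 ≡ 1 and 251 ≡ 3 (mod 4), so (13/251) = +(251/13).
Reduce top mod 13: now compute (4/13).
Pull out 2^2: since 13 ≡ 5 (mod 8), (2/13) = -1, so (2/13)^2 = +1.
Reached (1/13) = 1. Collecting the sign flips along the way, the symbol is +1.

1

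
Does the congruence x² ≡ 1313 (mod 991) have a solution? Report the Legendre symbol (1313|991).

1

First reduce: 1313 ≡ 322 (mod 991).
Pull out 2: since 991 ≡ 7 (mod 8), (2/991) = +1.
Reciprocity: 161 ≡ 1 and 991 ≡ 3 (mod 4), so (161/991) = +(991/161).
Reduce top mod 161: now compute (25/161).
Reciprocity: 25 ≡ 1 and 161 ≡ 1 (mod 4), so (25/161) = +(161/25).
Reduce top mod 25: now compute (11/25).
Reciprocity: 11 ≡ 3 and 25 ≡ 1 (mod 4), so (11/25) = +(25/11).
Reduce top mod 11: now compute (3/11).
Reciprocity: 3 ≡ 3 and 11 ≡ 3 (mod 4), so (3/11) = −(11/3).
Reduce top mod 3: now compute (2/3).
Pull out 2: since 3 ≡ 3 (mod 8), (2/3) = -1.
Reached (1/3) = 1. Collecting the sign flips along the way, the symbol is +1.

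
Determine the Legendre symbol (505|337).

First reduce: 505 ≡ 168 (mod 337).
Pull out 2^3: since 337 ≡ 1 (mod 8), (2/337) = +1, so (2/337)^3 = +1.
Reciprocity: 21 ≡ 1 and 337 ≡ 1 (mod 4), so (21/337) = +(337/21).
Reduce top mod 21: now compute (1/21).
Reached (1/21) = 1. Collecting the sign flips along the way, the symbol is +1.

1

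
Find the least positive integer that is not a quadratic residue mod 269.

2

(2/269) = −1, so 2 is the smallest positive non-residue mod 269.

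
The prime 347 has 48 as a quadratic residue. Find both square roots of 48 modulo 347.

Since 347 ≡ 3 (mod 4), a square root of 48 is 48^((347+1)/4) = 48^87 mod 347.
Repeated squaring: 48^2≡222, 48^4≡10, 48^8≡100, 48^16≡284, 48^32≡152, 48^64≡202 (mod 347).
48^87 = 48^(64+16+4+2+1) ≡ 33 (mod 347).
Check: 33² = 1089 ≡ 48 (mod 347). The two roots are 33 and 314.

33, 314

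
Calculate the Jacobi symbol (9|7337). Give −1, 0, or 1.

Reciprocity: 9 ≡ 1 and 7337 ≡ 1 (mod 4), so (9/7337) = +(7337/9).
Reduce top mod 9: now compute (2/9).
Pull out 2: since 9 ≡ 1 (mod 8), (2/9) = +1.
Reached (1/9) = 1. Collecting the sign flips along the way, the symbol is +1.

1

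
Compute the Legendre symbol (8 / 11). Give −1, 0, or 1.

Euler's criterion: (8/11) ≡ 8^5 (mod 11).
8^2 ≡ 9 (mod 11)
8^4 ≡ 4 (mod 11)
8^5 = 8^(4+1) ≡ 10 (mod 11).
Result is 10 ≡ −1, so (8/11) = −1.

-1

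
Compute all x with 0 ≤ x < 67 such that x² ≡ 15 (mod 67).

22, 45

Since 67 ≡ 3 (mod 4), a square root of 15 is 15^((67+1)/4) = 15^17 mod 67.
Repeated squaring: 15^2≡24, 15^4≡40, 15^8≡59, 15^16≡64 (mod 67).
15^17 = 15^(16+1) ≡ 22 (mod 67).
Check: 22² = 484 ≡ 15 (mod 67). The two roots are 22 and 45.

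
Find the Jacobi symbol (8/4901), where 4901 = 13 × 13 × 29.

Pull out 2^3: since 4901 ≡ 5 (mod 8), (2/4901) = -1, so (2/4901)^3 = -1.
Reached (1/4901) = 1. Collecting the sign flips along the way, the symbol is -1.

-1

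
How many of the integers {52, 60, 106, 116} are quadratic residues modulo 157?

(52/157) = +1 → QR.
(60/157) = -1 → non-residue.
(106/157) = +1 → QR.
(116/157) = -1 → non-residue.
Total quadratic residues among the 4: 2.

2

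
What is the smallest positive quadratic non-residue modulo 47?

(2/47) = +1, so 2 is a residue.
(3/47) = +1, so 3 is a residue.
(4/47) = +1, so 4 is a residue.
(5/47) = −1, so 5 is the smallest positive non-residue mod 47.

5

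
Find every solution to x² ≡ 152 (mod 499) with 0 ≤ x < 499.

Since 499 ≡ 3 (mod 4), a square root of 152 is 152^((499+1)/4) = 152^125 mod 499.
Repeated squaring: 152^2≡150, 152^4≡45, 152^8≡29, 152^16≡342, 152^32≡198, 152^64≡282 (mod 499).
152^125 = 152^(64+32+16+8+4+1) ≡ 352 (mod 499).
Check: 352² = 123904 ≡ 152 (mod 499). The two roots are 147 and 352.

147, 352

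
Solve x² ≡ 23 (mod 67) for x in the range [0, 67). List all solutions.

Since 67 ≡ 3 (mod 4), a square root of 23 is 23^((67+1)/4) = 23^17 mod 67.
Repeated squaring: 23^2≡60, 23^4≡49, 23^8≡56, 23^16≡54 (mod 67).
23^17 = 23^(16+1) ≡ 36 (mod 67).
Check: 36² = 1296 ≡ 23 (mod 67). The two roots are 31 and 36.

31, 36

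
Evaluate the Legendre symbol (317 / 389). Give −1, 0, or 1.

Reciprocity: 317 ≡ 1 and 389 ≡ 1 (mod 4), so (317/389) = +(389/317).
Reduce top mod 317: now compute (72/317).
Pull out 2^3: since 317 ≡ 5 (mod 8), (2/317) = -1, so (2/317)^3 = -1.
Reciprocity: 9 ≡ 1 and 317 ≡ 1 (mod 4), so (9/317) = +(317/9).
Reduce top mod 9: now compute (2/9).
Pull out 2: since 9 ≡ 1 (mod 8), (2/9) = +1.
Reached (1/9) = 1. Collecting the sign flips along the way, the symbol is -1.

-1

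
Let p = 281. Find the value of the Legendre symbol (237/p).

Reciprocity: 237 ≡ 1 and 281 ≡ 1 (mod 4), so (237/281) = +(281/237).
Reduce top mod 237: now compute (44/237).
Pull out 2^2: since 237 ≡ 5 (mod 8), (2/237) = -1, so (2/237)^2 = +1.
Reciprocity: 11 ≡ 3 and 237 ≡ 1 (mod 4), so (11/237) = +(237/11).
Reduce top mod 11: now compute (6/11).
Pull out 2: since 11 ≡ 3 (mod 8), (2/11) = -1.
Reciprocity: 3 ≡ 3 and 11 ≡ 3 (mod 4), so (3/11) = −(11/3).
Reduce top mod 3: now compute (2/3).
Pull out 2: since 3 ≡ 3 (mod 8), (2/3) = -1.
Reached (1/3) = 1. Collecting the sign flips along the way, the symbol is -1.

-1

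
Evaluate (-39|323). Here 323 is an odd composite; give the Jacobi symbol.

1

First reduce: -39 ≡ 284 (mod 323).
Pull out 2^2: since 323 ≡ 3 (mod 8), (2/323) = -1, so (2/323)^2 = +1.
Reciprocity: 71 ≡ 3 and 323 ≡ 3 (mod 4), so (71/323) = −(323/71).
Reduce top mod 71: now compute (39/71).
Reciprocity: 39 ≡ 3 and 71 ≡ 3 (mod 4), so (39/71) = −(71/39).
Reduce top mod 39: now compute (32/39).
Pull out 2^5: since 39 ≡ 7 (mod 8), (2/39) = +1, so (2/39)^5 = +1.
Reached (1/39) = 1. Collecting the sign flips along the way, the symbol is +1.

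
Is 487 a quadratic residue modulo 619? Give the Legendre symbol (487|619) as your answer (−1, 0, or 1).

-1

Reciprocity: 487 ≡ 3 and 619 ≡ 3 (mod 4), so (487/619) = −(619/487).
Reduce top mod 487: now compute (132/487).
Pull out 2^2: since 487 ≡ 7 (mod 8), (2/487) = +1, so (2/487)^2 = +1.
Reciprocity: 33 ≡ 1 and 487 ≡ 3 (mod 4), so (33/487) = +(487/33).
Reduce top mod 33: now compute (25/33).
Reciprocity: 25 ≡ 1 and 33 ≡ 1 (mod 4), so (25/33) = +(33/25).
Reduce top mod 25: now compute (8/25).
Pull out 2^3: since 25 ≡ 1 (mod 8), (2/25) = +1, so (2/25)^3 = +1.
Reached (1/25) = 1. Collecting the sign flips along the way, the symbol is -1.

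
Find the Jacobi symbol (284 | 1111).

1

Pull out 2^2: since 1111 ≡ 7 (mod 8), (2/1111) = +1, so (2/1111)^2 = +1.
Reciprocity: 71 ≡ 3 and 1111 ≡ 3 (mod 4), so (71/1111) = −(1111/71).
Reduce top mod 71: now compute (46/71).
Pull out 2: since 71 ≡ 7 (mod 8), (2/71) = +1.
Reciprocity: 23 ≡ 3 and 71 ≡ 3 (mod 4), so (23/71) = −(71/23).
Reduce top mod 23: now compute (2/23).
Pull out 2: since 23 ≡ 7 (mod 8), (2/23) = +1.
Reached (1/23) = 1. Collecting the sign flips along the way, the symbol is +1.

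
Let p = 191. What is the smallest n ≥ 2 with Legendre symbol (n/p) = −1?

(2/191) = +1, so 2 is a residue.
(3/191) = +1, so 3 is a residue.
(4/191) = +1, so 4 is a residue.
(5/191) = +1, so 5 is a residue.
(6/191) = +1, so 6 is a residue.
(7/191) = −1, so 7 is the smallest positive non-residue mod 191.

7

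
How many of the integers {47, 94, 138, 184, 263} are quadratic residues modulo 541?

1

(47/541) = +1 → QR.
(94/541) = -1 → non-residue.
(138/541) = -1 → non-residue.
(184/541) = -1 → non-residue.
(263/541) = -1 → non-residue.
Total quadratic residues among the 5: 1.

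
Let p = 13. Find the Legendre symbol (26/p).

0

First reduce: 26 ≡ 0 (mod 13).
Top reduces to 0: gcd > 1, so the symbol is 0.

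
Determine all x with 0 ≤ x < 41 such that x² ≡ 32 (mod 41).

41 ≡ 1 (mod 4), so we find a root by search.
Trying successive values, 14² = 196 ≡ 32 (mod 41). The other root is 41 − 14 = 27.

14, 27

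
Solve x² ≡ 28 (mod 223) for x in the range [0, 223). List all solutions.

Since 223 ≡ 3 (mod 4), a square root of 28 is 28^((223+1)/4) = 28^56 mod 223.
Repeated squaring: 28^2≡115, 28^4≡68, 28^8≡164, 28^16≡136, 28^32≡210 (mod 223).
28^56 = 28^(32+16+8) ≡ 171 (mod 223).
Check: 171² = 29241 ≡ 28 (mod 223). The two roots are 52 and 171.

52, 171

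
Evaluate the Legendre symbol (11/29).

-1

Reciprocity: 11 ≡ 3 and 29 ≡ 1 (mod 4), so (11/29) = +(29/11).
Reduce top mod 11: now compute (7/11).
Reciprocity: 7 ≡ 3 and 11 ≡ 3 (mod 4), so (7/11) = −(11/7).
Reduce top mod 7: now compute (4/7).
Pull out 2^2: since 7 ≡ 7 (mod 8), (2/7) = +1, so (2/7)^2 = +1.
Reached (1/7) = 1. Collecting the sign flips along the way, the symbol is -1.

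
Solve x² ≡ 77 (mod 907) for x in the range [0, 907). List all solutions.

289, 618

Since 907 ≡ 3 (mod 4), a square root of 77 is 77^((907+1)/4) = 77^227 mod 907.
Repeated squaring: 77^2≡487, 77^4≡442, 77^8≡359, 77^16≡87, 77^32≡313, 77^64≡13, 77^128≡169 (mod 907).
77^227 = 77^(128+64+32+2+1) ≡ 289 (mod 907).
Check: 289² = 83521 ≡ 77 (mod 907). The two roots are 289 and 618.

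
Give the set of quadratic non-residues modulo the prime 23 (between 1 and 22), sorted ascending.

5, 7, 10, 11, 14, 15, 17, 19, 20, 21, 22

Square k = 1,…,11 (k and 23−k give the same square):
1²=1, 2²=4, 3²=9, 4²=16, 5²≡2, 6²≡13, 7²≡3, 8²≡18, 9²≡12, 10²≡8, 11²≡6 (mod 23).
The residues are {1, 2, 3, 4, 6, 8, 9, 12, 13, 16, 18}; the non-residues are the remaining 11 nonzero classes.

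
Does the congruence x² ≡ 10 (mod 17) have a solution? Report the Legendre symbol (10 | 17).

-1

Pull out 2: since 17 ≡ 1 (mod 8), (2/17) = +1.
Reciprocity: 5 ≡ 1 and 17 ≡ 1 (mod 4), so (5/17) = +(17/5).
Reduce top mod 5: now compute (2/5).
Pull out 2: since 5 ≡ 5 (mod 8), (2/5) = -1.
Reached (1/5) = 1. Collecting the sign flips along the way, the symbol is -1.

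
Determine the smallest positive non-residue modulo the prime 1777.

(2/1777) = +1, so 2 is a residue.
(3/1777) = +1, so 3 is a residue.
(4/1777) = +1, so 4 is a residue.
(5/1777) = −1, so 5 is the smallest positive non-residue mod 1777.

5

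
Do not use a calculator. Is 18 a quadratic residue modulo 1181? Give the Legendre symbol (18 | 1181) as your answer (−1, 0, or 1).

-1

Pull out 2: since 1181 ≡ 5 (mod 8), (2/1181) = -1.
Reciprocity: 9 ≡ 1 and 1181 ≡ 1 (mod 4), so (9/1181) = +(1181/9).
Reduce top mod 9: now compute (2/9).
Pull out 2: since 9 ≡ 1 (mod 8), (2/9) = +1.
Reached (1/9) = 1. Collecting the sign flips along the way, the symbol is -1.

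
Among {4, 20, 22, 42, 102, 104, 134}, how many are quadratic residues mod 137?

2

(4/137) = +1 → QR.
(20/137) = -1 → non-residue.
(22/137) = +1 → QR.
(42/137) = -1 → non-residue.
(102/137) = -1 → non-residue.
(104/137) = -1 → non-residue.
(134/137) = -1 → non-residue.
Total quadratic residues among the 7: 2.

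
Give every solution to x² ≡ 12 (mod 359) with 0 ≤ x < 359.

33, 326

Since 359 ≡ 3 (mod 4), a square root of 12 is 12^((359+1)/4) = 12^90 mod 359.
Repeated squaring: 12^2≡144, 12^4≡273, 12^8≡216, 12^16≡345, 12^32≡196, 12^64≡3 (mod 359).
12^90 = 12^(64+16+8+2) ≡ 33 (mod 359).
Check: 33² = 1089 ≡ 12 (mod 359). The two roots are 33 and 326.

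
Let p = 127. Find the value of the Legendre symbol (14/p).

Euler's criterion: (14/127) ≡ 14^63 (mod 127).
14^2 ≡ 69 (mod 127)
14^4 ≡ 62 (mod 127)
14^8 ≡ 34 (mod 127)
14^16 ≡ 13 (mod 127)
14^32 ≡ 42 (mod 127)
14^63 = 14^(32+16+8+4+2+1) ≡ 126 (mod 127).
Result is 126 ≡ −1, so (14/127) = −1.

-1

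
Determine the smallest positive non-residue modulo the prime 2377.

5

(2/2377) = +1, so 2 is a residue.
(3/2377) = +1, so 3 is a residue.
(4/2377) = +1, so 4 is a residue.
(5/2377) = −1, so 5 is the smallest positive non-residue mod 2377.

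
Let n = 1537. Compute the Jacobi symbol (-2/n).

First reduce: -2 ≡ 1535 (mod 1537).
Reciprocity: 1535 ≡ 3 and 1537 ≡ 1 (mod 4), so (1535/1537) = +(1537/1535).
Reduce top mod 1535: now compute (2/1535).
Pull out 2: since 1535 ≡ 7 (mod 8), (2/1535) = +1.
Reached (1/1535) = 1. Collecting the sign flips along the way, the symbol is +1.

1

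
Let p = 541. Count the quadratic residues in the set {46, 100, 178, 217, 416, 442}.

(46/541) = -1 → non-residue.
(100/541) = +1 → QR.
(178/541) = +1 → QR.
(217/541) = +1 → QR.
(416/541) = +1 → QR.
(442/541) = -1 → non-residue.
Total quadratic residues among the 6: 4.

4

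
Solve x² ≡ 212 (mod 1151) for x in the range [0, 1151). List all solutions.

Since 1151 ≡ 3 (mod 4), a square root of 212 is 212^((1151+1)/4) = 212^288 mod 1151.
Repeated squaring: 212^2≡55, 212^4≡723, 212^8≡175, 212^16≡699, 212^32≡577, 212^64≡290, 212^128≡77, 212^256≡174 (mod 1151).
212^288 = 212^(256+32) ≡ 261 (mod 1151).
Check: 261² = 68121 ≡ 212 (mod 1151). The two roots are 261 and 890.

261, 890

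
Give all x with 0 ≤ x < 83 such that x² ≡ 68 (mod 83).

20, 63

Since 83 ≡ 3 (mod 4), a square root of 68 is 68^((83+1)/4) = 68^21 mod 83.
Repeated squaring: 68^2≡59, 68^4≡78, 68^8≡25, 68^16≡44 (mod 83).
68^21 = 68^(16+4+1) ≡ 63 (mod 83).
Check: 63² = 3969 ≡ 68 (mod 83). The two roots are 20 and 63.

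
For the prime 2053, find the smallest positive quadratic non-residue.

(2/2053) = −1, so 2 is the smallest positive non-residue mod 2053.

2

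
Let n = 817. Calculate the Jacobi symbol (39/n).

-1

Reciprocity: 39 ≡ 3 and 817 ≡ 1 (mod 4), so (39/817) = +(817/39).
Reduce top mod 39: now compute (37/39).
Reciprocity: 37 ≡ 1 and 39 ≡ 3 (mod 4), so (37/39) = +(39/37).
Reduce top mod 37: now compute (2/37).
Pull out 2: since 37 ≡ 5 (mod 8), (2/37) = -1.
Reached (1/37) = 1. Collecting the sign flips along the way, the symbol is -1.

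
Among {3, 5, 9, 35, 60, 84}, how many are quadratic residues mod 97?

(3/97) = +1 → QR.
(5/97) = -1 → non-residue.
(9/97) = +1 → QR.
(35/97) = +1 → QR.
(60/97) = -1 → non-residue.
(84/97) = -1 → non-residue.
Total quadratic residues among the 6: 3.

3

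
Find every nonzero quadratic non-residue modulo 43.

2 3 5 7 8 12 18 19 20 22 26 27 28 29 30 32 33 34 37 39 42

Square k = 1,…,21 (k and 43−k give the same square):
1²=1, 2²=4, 3²=9, 4²=16, 5²=25, 6²=36, 7²≡6, 8²≡21, 9²≡38, 10²≡14, 11²≡35, 12²≡15, 13²≡40, 14²≡24, 15²≡10, 16²≡41, 17²≡31, 18²≡23, 19²≡17, 20²≡13, 21²≡11 (mod 43).
The residues are {1, 4, 6, 9, 10, 11, 13, 14, 15, 16, 17, 21, 23, 24, 25, 31, 35, 36, 38, 40, 41}; the non-residues are the remaining 21 nonzero classes.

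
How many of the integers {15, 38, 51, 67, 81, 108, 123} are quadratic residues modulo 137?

(15/137) = +1 → QR.
(38/137) = +1 → QR.
(51/137) = -1 → non-residue.
(67/137) = -1 → non-residue.
(81/137) = +1 → QR.
(108/137) = -1 → non-residue.
(123/137) = +1 → QR.
Total quadratic residues among the 7: 4.

4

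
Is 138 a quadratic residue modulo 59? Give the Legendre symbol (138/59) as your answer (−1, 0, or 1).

First reduce: 138 ≡ 20 (mod 59).
Pull out 2^2: since 59 ≡ 3 (mod 8), (2/59) = -1, so (2/59)^2 = +1.
Reciprocity: 5 ≡ 1 and 59 ≡ 3 (mod 4), so (5/59) = +(59/5).
Reduce top mod 5: now compute (4/5).
Pull out 2^2: since 5 ≡ 5 (mod 8), (2/5) = -1, so (2/5)^2 = +1.
Reached (1/5) = 1. Collecting the sign flips along the way, the symbol is +1.

1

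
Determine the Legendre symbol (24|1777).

1

Pull out 2^3: since 1777 ≡ 1 (mod 8), (2/1777) = +1, so (2/1777)^3 = +1.
Reciprocity: 3 ≡ 3 and 1777 ≡ 1 (mod 4), so (3/1777) = +(1777/3).
Reduce top mod 3: now compute (1/3).
Reached (1/3) = 1. Collecting the sign flips along the way, the symbol is +1.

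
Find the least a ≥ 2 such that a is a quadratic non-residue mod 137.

(2/137) = +1, so 2 is a residue.
(3/137) = −1, so 3 is the smallest positive non-residue mod 137.

3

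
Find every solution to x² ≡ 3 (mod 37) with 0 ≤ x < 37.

37 ≡ 1 (mod 4), so we find a root by search.
Trying successive values, 15² = 225 ≡ 3 (mod 37). The other root is 37 − 15 = 22.

15, 22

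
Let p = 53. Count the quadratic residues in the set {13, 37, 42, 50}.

(13/53) = +1 → QR.
(37/53) = +1 → QR.
(42/53) = +1 → QR.
(50/53) = -1 → non-residue.
Total quadratic residues among the 4: 3.

3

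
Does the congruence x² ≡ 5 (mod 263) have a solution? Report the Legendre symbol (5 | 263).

Euler's criterion: (5/263) ≡ 5^131 (mod 263).
5^2 ≡ 25 (mod 263)
5^4 ≡ 99 (mod 263)
5^8 ≡ 70 (mod 263)
5^16 ≡ 166 (mod 263)
5^32 ≡ 204 (mod 263)
5^64 ≡ 62 (mod 263)
5^128 ≡ 162 (mod 263)
5^131 = 5^(128+2+1) ≡ 262 (mod 263).
Result is 262 ≡ −1, so (5/263) = −1.

-1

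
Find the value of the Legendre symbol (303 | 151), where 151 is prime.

First reduce: 303 ≡ 1 (mod 151).
Reached (1/151) = 1. Collecting the sign flips along the way, the symbol is +1.

1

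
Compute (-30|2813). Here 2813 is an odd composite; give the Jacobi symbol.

First reduce: -30 ≡ 2783 (mod 2813).
Reciprocity: 2783 ≡ 3 and 2813 ≡ 1 (mod 4), so (2783/2813) = +(2813/2783).
Reduce top mod 2783: now compute (30/2783).
Pull out 2: since 2783 ≡ 7 (mod 8), (2/2783) = +1.
Reciprocity: 15 ≡ 3 and 2783 ≡ 3 (mod 4), so (15/2783) = −(2783/15).
Reduce top mod 15: now compute (8/15).
Pull out 2^3: since 15 ≡ 7 (mod 8), (2/15) = +1, so (2/15)^3 = +1.
Reached (1/15) = 1. Collecting the sign flips along the way, the symbol is -1.

-1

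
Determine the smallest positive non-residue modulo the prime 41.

3

(2/41) = +1, so 2 is a residue.
(3/41) = −1, so 3 is the smallest positive non-residue mod 41.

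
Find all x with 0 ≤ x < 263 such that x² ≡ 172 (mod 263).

Since 263 ≡ 3 (mod 4), a square root of 172 is 172^((263+1)/4) = 172^66 mod 263.
Repeated squaring: 172^2≡128, 172^4≡78, 172^8≡35, 172^16≡173, 172^32≡210, 172^64≡179 (mod 263).
172^66 = 172^(64+2) ≡ 31 (mod 263).
Check: 31² = 961 ≡ 172 (mod 263). The two roots are 31 and 232.

31, 232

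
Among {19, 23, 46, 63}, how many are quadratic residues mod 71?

1

(19/71) = +1 → QR.
(23/71) = -1 → non-residue.
(46/71) = -1 → non-residue.
(63/71) = -1 → non-residue.
Total quadratic residues among the 4: 1.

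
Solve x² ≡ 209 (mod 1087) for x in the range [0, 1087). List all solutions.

36, 1051

Since 1087 ≡ 3 (mod 4), a square root of 209 is 209^((1087+1)/4) = 209^272 mod 1087.
Repeated squaring: 209^2≡201, 209^4≡182, 209^8≡514, 209^16≡55, 209^32≡851, 209^64≡259, 209^128≡774, 209^256≡139 (mod 1087).
209^272 = 209^(256+16) ≡ 36 (mod 1087).
Check: 36² = 1296 ≡ 209 (mod 1087). The two roots are 36 and 1051.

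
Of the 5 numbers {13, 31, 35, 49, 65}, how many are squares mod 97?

4

(13/97) = -1 → non-residue.
(31/97) = +1 → QR.
(35/97) = +1 → QR.
(49/97) = +1 → QR.
(65/97) = +1 → QR.
Total quadratic residues among the 5: 4.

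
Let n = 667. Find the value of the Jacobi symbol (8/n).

Pull out 2^3: since 667 ≡ 3 (mod 8), (2/667) = -1, so (2/667)^3 = -1.
Reached (1/667) = 1. Collecting the sign flips along the way, the symbol is -1.

-1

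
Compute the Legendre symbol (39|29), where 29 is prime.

First reduce: 39 ≡ 10 (mod 29).
Pull out 2: since 29 ≡ 5 (mod 8), (2/29) = -1.
Reciprocity: 5 ≡ 1 and 29 ≡ 1 (mod 4), so (5/29) = +(29/5).
Reduce top mod 5: now compute (4/5).
Pull out 2^2: since 5 ≡ 5 (mod 8), (2/5) = -1, so (2/5)^2 = +1.
Reached (1/5) = 1. Collecting the sign flips along the way, the symbol is -1.

-1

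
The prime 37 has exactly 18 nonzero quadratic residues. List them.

Square k = 1,…,18 (k and 37−k give the same square):
1²=1, 2²=4, 3²=9, 4²=16, 5²=25, 6²=36, 7²≡12, 8²≡27, 9²≡7, 10²≡26, 11²≡10, 12²≡33, 13²≡21, 14²≡11, 15²≡3, 16²≡34, 17²≡30, 18²≡28 (mod 37).
So the quadratic residues mod 37 are {1, 3, 4, 7, 9, 10, 11, 12, 16, 21, 25, 26, 27, 28, 30, 33, 34, 36}.

1 3 4 7 9 10 11 12 16 21 25 26 27 28 30 33 34 36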